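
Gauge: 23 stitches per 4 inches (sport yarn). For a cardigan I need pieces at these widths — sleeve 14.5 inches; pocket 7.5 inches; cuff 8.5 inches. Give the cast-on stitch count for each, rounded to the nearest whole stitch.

Rate = 23/4 = 5.75 sts per in.
sleeve: 14.5 × 5.75 = 83.38 → 83.
pocket: 7.5 × 5.75 = 43.12 → 43.
cuff: 8.5 × 5.75 = 48.88 → 49.

sleeve 83; pocket 43; cuff 49.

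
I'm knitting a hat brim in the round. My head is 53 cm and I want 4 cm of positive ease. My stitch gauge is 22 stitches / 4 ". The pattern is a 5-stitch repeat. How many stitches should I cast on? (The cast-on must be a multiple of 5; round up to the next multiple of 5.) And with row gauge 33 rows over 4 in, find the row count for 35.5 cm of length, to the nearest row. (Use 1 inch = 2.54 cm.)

Finished = 53 + 4 = 57 cm.
57 cm × 1/2.54 = 22.44 inches.
22/4 = 5.5 sts per in; 22.44 × 5.5 = 123.43 sts.
Next multiple of 5 → 125.
35.5 cm = 13.98 inches; × 8.25 = 115.31 → 115 rows.

Cast on 125 stitches; work 115 rows.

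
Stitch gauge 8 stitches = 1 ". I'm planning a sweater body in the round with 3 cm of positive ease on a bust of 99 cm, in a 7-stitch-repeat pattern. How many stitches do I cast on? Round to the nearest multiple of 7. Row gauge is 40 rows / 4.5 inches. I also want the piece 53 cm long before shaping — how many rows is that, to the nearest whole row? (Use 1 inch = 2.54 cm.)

Finished = 99 + 3 = 102 cm.
102 cm × 1/2.54 = 40.16 inches.
8/1 = 8 sts per in; 40.16 × 8 = 321.26 sts.
Nearest multiple of 7 → 322.
53 cm = 20.87 inches; × 8.889 = 185.48 → 185 rows.

Cast on 322 stitches; work 185 rows.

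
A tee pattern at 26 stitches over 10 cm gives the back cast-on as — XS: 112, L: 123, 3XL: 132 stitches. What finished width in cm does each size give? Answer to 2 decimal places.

26/10 = 2.6 sts per cm.
XS: 112 / 2.6 = 43.077 → 43.08 cm.
L: 123 / 2.6 = 47.308 → 47.31 cm.
3XL: 132 / 2.6 = 50.769 → 50.77 cm.

XS 43.08 cm; L 47.31 cm; 3XL 50.77 cm.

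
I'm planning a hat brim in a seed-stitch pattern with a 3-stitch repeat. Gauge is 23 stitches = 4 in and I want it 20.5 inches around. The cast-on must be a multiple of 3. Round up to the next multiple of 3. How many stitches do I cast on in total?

CO 120 sts.

23 / 4 = 5.75 sts per inch.
20.5 × 5.75 = 117.88 sts.
Next multiple of 3: 120.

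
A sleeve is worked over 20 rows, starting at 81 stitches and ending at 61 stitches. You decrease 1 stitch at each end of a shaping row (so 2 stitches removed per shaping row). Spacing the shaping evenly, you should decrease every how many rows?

Stitches to remove: |61 − 81| = 20.
Shaping rows needed: 20 / 2 = 10.
20 rows / 10 = every 2 rows.

Decrease every 2nd row.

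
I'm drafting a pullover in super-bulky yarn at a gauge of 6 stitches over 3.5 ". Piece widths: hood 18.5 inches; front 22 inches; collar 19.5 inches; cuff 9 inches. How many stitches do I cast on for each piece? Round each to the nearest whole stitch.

hood 32; front 38; collar 33; cuff 15.

Rate = 6/3.5 = 1.714 sts per in.
hood: 18.5 × 1.714 = 31.71 → 32.
front: 22 × 1.714 = 37.71 → 38.
collar: 19.5 × 1.714 = 33.43 → 33.
cuff: 9 × 1.714 = 15.43 → 15.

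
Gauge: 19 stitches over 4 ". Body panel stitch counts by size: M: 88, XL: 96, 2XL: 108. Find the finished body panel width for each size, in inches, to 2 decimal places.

M 18.53 inches; XL 20.21 inches; 2XL 22.74 inches.

19/4 = 4.75 sts per in.
M: 88 / 4.75 = 18.526 → 18.53 in.
XL: 96 / 4.75 = 20.211 → 20.21 in.
2XL: 108 / 4.75 = 22.737 → 22.74 in.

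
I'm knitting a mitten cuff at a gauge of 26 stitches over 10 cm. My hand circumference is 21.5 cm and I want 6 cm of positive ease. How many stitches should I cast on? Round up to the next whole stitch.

CO 72 sts.

Finished = 21.5 + 6 = 27.5 cm.
26 / 10 = 2.6 sts per cm.
27.50 × 2.6 = 71.50 sts.
→ 72 sts.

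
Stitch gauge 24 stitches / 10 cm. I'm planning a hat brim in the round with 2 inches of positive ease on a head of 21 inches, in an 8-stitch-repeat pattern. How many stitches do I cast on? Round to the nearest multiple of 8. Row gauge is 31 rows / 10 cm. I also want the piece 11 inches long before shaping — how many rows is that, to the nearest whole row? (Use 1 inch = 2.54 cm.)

Finished = 21 + 2 = 23 inches.
23 inches × 2.54 = 58.42 cm.
24/10 = 2.4 sts per cm; 58.42 × 2.4 = 140.21 sts.
Nearest multiple of 8 → 144.
11 inches = 27.94 cm; × 3.1 = 86.61 → 87 rows.

Cast on 144 stitches; work 87 rows.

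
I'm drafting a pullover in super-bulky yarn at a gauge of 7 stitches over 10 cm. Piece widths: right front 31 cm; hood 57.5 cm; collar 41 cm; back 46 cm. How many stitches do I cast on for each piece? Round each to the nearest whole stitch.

Rate = 7/10 = 0.7 sts per cm.
right front: 31 × 0.7 = 21.70 → 22.
hood: 57.5 × 0.7 = 40.25 → 40.
collar: 41 × 0.7 = 28.70 → 29.
back: 46 × 0.7 = 32.20 → 32.

right front 22; hood 40; collar 29; back 32.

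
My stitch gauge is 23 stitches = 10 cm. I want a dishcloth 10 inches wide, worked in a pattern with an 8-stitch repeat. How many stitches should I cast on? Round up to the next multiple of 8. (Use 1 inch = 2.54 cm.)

10 in = 10 × 2.54 = 25.40 cm.
23 / 10 = 2.3 sts/cm.
25.40 × 2.3 = 58.42 sts.
→ 64.

CO 64 sts.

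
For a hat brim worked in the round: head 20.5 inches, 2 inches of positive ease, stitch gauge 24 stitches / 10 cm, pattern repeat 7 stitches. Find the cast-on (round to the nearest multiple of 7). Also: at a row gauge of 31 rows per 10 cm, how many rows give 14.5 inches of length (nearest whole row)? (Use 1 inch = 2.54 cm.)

Cast on 140 stitches; work 114 rows.

Finished = 20.5 + 2 = 22.5 inches.
22.5 inches × 2.54 = 57.15 cm.
24/10 = 2.4 sts per cm; 57.15 × 2.4 = 137.16 sts.
Nearest multiple of 7 → 140.
14.5 inches = 36.83 cm; × 3.1 = 114.17 → 114 rows.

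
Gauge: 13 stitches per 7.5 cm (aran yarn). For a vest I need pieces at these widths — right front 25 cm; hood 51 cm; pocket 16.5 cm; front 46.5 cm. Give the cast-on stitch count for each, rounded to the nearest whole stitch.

Rate = 13/7.5 = 1.733 sts per cm.
right front: 25 × 1.733 = 43.33 → 43.
hood: 51 × 1.733 = 88.40 → 88.
pocket: 16.5 × 1.733 = 28.60 → 29.
front: 46.5 × 1.733 = 80.60 → 81.

right front 43; hood 88; pocket 29; front 81.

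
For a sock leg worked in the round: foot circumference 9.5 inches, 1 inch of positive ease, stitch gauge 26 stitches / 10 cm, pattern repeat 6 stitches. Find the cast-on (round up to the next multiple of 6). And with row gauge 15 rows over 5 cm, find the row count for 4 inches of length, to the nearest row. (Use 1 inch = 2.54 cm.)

Cast on 72 stitches; work 30 rows.

Finished = 9.5 + 1 = 10.5 inches.
10.5 inches × 2.54 = 26.67 cm.
26/10 = 2.6 sts per cm; 26.67 × 2.6 = 69.34 sts.
Next multiple of 6 → 72.
4 inches = 10.16 cm; × 3 = 30.48 → 30 rows.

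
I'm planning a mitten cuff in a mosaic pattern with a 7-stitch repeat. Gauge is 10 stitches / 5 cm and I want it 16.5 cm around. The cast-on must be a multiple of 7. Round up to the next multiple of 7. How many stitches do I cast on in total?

10 / 5 = 2 sts per cm.
16.5 × 2 = 33.00 sts.
Next multiple of 7: 35.

CO 35 sts.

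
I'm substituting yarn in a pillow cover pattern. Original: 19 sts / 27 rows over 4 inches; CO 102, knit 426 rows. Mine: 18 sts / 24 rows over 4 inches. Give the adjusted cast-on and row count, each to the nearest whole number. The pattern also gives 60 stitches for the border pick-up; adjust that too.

Stitches: 102 × 18/19 = 96.63 → 97.
Rows: 426 × 24/27 = 378.67 → 379.
border pick-up: 60 × 18/19 = 56.84 → 57.

Cast on 97 stitches; work 379 rows; border pick-up 57 stitches.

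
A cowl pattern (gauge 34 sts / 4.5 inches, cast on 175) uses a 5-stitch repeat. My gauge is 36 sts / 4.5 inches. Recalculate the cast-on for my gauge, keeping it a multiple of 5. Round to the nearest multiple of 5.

185 stitches.

175 × 36 / 34 = 185.29.
Nearest multiple of 5: 185.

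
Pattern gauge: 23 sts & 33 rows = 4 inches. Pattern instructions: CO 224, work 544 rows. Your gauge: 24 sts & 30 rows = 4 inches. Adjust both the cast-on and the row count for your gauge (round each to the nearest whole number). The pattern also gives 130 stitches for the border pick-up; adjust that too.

Stitches: 224 × 24/23 = 233.74 → 234.
Rows: 544 × 30/33 = 494.55 → 495.
border pick-up: 130 × 24/23 = 135.65 → 136.

Cast on 234 stitches; work 495 rows; border pick-up 136 stitches.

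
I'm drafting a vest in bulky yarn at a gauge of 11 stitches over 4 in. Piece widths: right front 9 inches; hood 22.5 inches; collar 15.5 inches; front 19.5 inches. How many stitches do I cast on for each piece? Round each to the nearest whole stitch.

right front 25; hood 62; collar 43; front 54.

Rate = 11/4 = 2.75 sts per in.
right front: 9 × 2.75 = 24.75 → 25.
hood: 22.5 × 2.75 = 61.88 → 62.
collar: 15.5 × 2.75 = 42.62 → 43.
front: 19.5 × 2.75 = 53.62 → 54.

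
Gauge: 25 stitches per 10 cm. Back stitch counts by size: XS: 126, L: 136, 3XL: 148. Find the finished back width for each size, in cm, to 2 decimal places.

XS 50.40 cm; L 54.40 cm; 3XL 59.20 cm.

25/10 = 2.5 sts per cm.
XS: 126 / 2.5 = 50.400 → 50.40 cm.
L: 136 / 2.5 = 54.400 → 54.40 cm.
3XL: 148 / 2.5 = 59.200 → 59.20 cm.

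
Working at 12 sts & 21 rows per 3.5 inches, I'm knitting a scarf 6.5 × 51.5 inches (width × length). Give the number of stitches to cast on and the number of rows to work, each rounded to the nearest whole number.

Stitch gauge = 12/3.5 = 3.429 sts/in; 6.5 × 3.429 = 22.29 → 22 sts.
Row gauge = 21/3.5 = 6 rows/in; 51.5 × 6 = 309.00 → 309 rows.

Cast on 22 stitches and work 309 rows.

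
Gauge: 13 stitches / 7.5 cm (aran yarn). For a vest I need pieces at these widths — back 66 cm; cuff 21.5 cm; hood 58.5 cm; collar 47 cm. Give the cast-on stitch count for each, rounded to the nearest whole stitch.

Rate = 13/7.5 = 1.733 sts per cm.
back: 66 × 1.733 = 114.40 → 114.
cuff: 21.5 × 1.733 = 37.27 → 37.
hood: 58.5 × 1.733 = 101.40 → 101.
collar: 47 × 1.733 = 81.47 → 81.

back 114; cuff 37; hood 101; collar 81.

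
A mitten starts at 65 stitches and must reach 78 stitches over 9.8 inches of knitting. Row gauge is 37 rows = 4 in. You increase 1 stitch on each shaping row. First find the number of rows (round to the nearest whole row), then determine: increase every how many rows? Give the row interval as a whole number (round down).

Increase every 7th row.

Rows = 9.8 × 9.25 = 90.7 → 91 rows.
Stitches to add: 13 → 13 shaping rows (at 1 st each).
91 / 13 = 7.00 → every 7 rows.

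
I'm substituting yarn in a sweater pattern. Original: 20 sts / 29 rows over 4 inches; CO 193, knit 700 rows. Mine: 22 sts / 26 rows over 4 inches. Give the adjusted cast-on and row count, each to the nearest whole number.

Cast on 212 stitches; work 628 rows.

Stitches: 193 × 22/20 = 212.30 → 212.
Rows: 700 × 26/29 = 627.59 → 628.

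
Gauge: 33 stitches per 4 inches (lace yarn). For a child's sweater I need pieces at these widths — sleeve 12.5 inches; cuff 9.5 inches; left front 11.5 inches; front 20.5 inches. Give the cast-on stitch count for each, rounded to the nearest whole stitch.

Rate = 33/4 = 8.25 sts per in.
sleeve: 12.5 × 8.25 = 103.12 → 103.
cuff: 9.5 × 8.25 = 78.38 → 78.
left front: 11.5 × 8.25 = 94.88 → 95.
front: 20.5 × 8.25 = 169.12 → 169.

sleeve 103; cuff 78; left front 95; front 169.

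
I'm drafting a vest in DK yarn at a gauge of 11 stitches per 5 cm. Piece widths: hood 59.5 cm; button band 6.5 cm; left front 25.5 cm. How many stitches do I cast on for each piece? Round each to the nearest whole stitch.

hood 131; button band 14; left front 56.

Rate = 11/5 = 2.2 sts per cm.
hood: 59.5 × 2.2 = 130.90 → 131.
button band: 6.5 × 2.2 = 14.30 → 14.
left front: 25.5 × 2.2 = 56.10 → 56.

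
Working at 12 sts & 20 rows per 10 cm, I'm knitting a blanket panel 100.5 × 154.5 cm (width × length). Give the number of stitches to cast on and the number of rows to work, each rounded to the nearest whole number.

Stitch gauge = 12/10 = 1.2 sts/cm; 100.5 × 1.2 = 120.60 → 121 sts.
Row gauge = 20/10 = 2 rows/cm; 154.5 × 2 = 309.00 → 309 rows.

Cast on 121 stitches and work 309 rows.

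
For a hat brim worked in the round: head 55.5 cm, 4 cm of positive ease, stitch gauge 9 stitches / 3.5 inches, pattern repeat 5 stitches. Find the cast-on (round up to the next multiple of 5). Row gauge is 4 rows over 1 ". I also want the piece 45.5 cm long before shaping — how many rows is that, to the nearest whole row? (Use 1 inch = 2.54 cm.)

Finished = 55.5 + 4 = 59.5 cm.
59.5 cm × 1/2.54 = 23.43 inches.
9/3.5 = 2.571 sts per in; 23.43 × 2.571 = 60.24 sts.
Next multiple of 5 → 65.
45.5 cm = 17.91 inches; × 4 = 71.65 → 72 rows.

Cast on 65 stitches; work 72 rows.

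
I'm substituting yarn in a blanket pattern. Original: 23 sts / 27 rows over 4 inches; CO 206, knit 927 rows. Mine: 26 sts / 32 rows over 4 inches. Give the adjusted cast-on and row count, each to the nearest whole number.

Cast on 233 stitches; work 1099 rows.

Stitches: 206 × 26/23 = 232.87 → 233.
Rows: 927 × 32/27 = 1098.67 → 1099.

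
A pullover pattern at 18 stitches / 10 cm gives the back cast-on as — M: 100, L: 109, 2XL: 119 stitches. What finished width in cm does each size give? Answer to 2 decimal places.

18/10 = 1.8 sts per cm.
M: 100 / 1.8 = 55.556 → 55.56 cm.
L: 109 / 1.8 = 60.556 → 60.56 cm.
2XL: 119 / 1.8 = 66.111 → 66.11 cm.

M 55.56 cm; L 60.56 cm; 2XL 66.11 cm.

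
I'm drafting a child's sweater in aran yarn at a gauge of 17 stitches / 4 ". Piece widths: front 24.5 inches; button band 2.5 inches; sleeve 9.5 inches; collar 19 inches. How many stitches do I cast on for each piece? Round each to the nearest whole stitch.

Rate = 17/4 = 4.25 sts per in.
front: 24.5 × 4.25 = 104.12 → 104.
button band: 2.5 × 4.25 = 10.62 → 11.
sleeve: 9.5 × 4.25 = 40.38 → 40.
collar: 19 × 4.25 = 80.75 → 81.

front 104; button band 11; sleeve 40; collar 81.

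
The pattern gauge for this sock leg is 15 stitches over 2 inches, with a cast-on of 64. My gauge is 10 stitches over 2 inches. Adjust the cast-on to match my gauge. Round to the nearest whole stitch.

Scale factor = 10 / 15 = 0.667.
64 × 10 / 15 = 42.67 sts.
→ 43 sts.

CO 43 sts.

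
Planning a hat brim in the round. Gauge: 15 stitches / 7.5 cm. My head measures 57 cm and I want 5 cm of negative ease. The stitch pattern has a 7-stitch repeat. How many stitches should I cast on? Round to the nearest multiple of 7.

Finished = 57 − 5 = 52 cm.
15 / 7.5 = 2 sts/cm.
52 × 2 = 104.00 sts.
Nearest multiple of 7: 105.

105 stitches.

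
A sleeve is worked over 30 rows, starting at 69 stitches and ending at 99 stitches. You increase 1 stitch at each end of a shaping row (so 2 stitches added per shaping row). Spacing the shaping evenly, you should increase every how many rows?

Increase every 2nd row.

Stitches to add: |99 − 69| = 30.
Shaping rows needed: 30 / 2 = 15.
30 rows / 15 = every 2 rows.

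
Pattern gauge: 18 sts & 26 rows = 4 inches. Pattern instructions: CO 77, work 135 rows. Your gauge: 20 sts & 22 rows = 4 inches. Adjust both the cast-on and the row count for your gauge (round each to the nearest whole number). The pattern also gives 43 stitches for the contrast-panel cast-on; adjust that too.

Stitches: 77 × 20/18 = 85.56 → 86.
Rows: 135 × 22/26 = 114.23 → 114.
contrast-panel cast-on: 43 × 20/18 = 47.78 → 48.

Cast on 86 stitches; work 114 rows; contrast-panel cast-on 48 stitches.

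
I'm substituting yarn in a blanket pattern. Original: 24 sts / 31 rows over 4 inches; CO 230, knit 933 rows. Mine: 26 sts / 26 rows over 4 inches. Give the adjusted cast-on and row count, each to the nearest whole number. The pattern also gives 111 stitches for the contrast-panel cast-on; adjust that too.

Cast on 249 stitches; work 783 rows; contrast-panel cast-on 120 stitches.

Stitches: 230 × 26/24 = 249.17 → 249.
Rows: 933 × 26/31 = 782.52 → 783.
contrast-panel cast-on: 111 × 26/24 = 120.25 → 120.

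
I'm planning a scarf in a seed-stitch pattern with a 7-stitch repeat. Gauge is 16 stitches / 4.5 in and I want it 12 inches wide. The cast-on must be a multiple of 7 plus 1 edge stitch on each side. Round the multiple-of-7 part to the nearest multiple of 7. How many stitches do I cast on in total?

44 stitches.

16 / 4.5 = 3.556 sts per inch.
12 × 3.556 = 42.67 sts.
Less 2 edge sts → 40.67 for the repeat.
Nearest multiple of 7: 42.
Add back 2 edge sts → 44.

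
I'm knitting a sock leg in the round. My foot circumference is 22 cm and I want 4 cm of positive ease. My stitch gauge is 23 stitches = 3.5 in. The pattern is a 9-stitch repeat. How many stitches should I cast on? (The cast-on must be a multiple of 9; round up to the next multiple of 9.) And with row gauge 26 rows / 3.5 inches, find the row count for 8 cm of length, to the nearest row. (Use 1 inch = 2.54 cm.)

Finished = 22 + 4 = 26 cm.
26 cm × 1/2.54 = 10.24 inches.
23/3.5 = 6.571 sts per in; 10.24 × 6.571 = 67.27 sts.
Next multiple of 9 → 72.
8 cm = 3.15 inches; × 7.429 = 23.40 → 23 rows.

Cast on 72 stitches; work 23 rows.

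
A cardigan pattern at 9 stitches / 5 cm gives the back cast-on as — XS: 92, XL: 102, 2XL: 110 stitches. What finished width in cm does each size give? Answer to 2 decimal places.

9/5 = 1.8 sts per cm.
XS: 92 / 1.8 = 51.111 → 51.11 cm.
XL: 102 / 1.8 = 56.667 → 56.67 cm.
2XL: 110 / 1.8 = 61.111 → 61.11 cm.

XS 51.11 cm; XL 56.67 cm; 2XL 61.11 cm.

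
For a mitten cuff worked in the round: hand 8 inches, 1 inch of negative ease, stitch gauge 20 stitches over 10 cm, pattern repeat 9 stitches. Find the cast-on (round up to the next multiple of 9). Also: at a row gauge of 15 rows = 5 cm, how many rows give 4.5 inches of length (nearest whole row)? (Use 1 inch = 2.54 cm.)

Cast on 36 stitches; work 34 rows.

Finished = 8 − 1 = 7 inches.
7 inches × 2.54 = 17.78 cm.
20/10 = 2 sts per cm; 17.78 × 2 = 35.56 sts.
Next multiple of 9 → 36.
4.5 inches = 11.43 cm; × 3 = 34.29 → 34 rows.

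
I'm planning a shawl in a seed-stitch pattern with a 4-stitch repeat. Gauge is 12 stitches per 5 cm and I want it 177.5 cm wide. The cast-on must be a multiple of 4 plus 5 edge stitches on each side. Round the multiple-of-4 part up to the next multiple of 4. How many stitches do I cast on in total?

426 stitches.

12 / 5 = 2.4 sts per cm.
177.5 × 2.4 = 426.00 sts.
Less 10 edge sts → 416.00 for the repeat.
Next multiple of 4: 416.
Add back 10 edge sts → 426.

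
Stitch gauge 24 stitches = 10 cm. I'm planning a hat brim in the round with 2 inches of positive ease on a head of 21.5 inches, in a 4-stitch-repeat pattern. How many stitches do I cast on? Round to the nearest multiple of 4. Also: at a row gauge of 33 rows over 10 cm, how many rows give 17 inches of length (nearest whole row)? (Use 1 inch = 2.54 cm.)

Finished = 21.5 + 2 = 23.5 inches.
23.5 inches × 2.54 = 59.69 cm.
24/10 = 2.4 sts per cm; 59.69 × 2.4 = 143.26 sts.
Nearest multiple of 4 → 144.
17 inches = 43.18 cm; × 3.3 = 142.49 → 142 rows.

Cast on 144 stitches; work 142 rows.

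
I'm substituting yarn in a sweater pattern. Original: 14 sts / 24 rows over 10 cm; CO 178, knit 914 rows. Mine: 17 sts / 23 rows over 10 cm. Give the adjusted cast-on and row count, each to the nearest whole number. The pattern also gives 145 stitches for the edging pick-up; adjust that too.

Stitches: 178 × 17/14 = 216.14 → 216.
Rows: 914 × 23/24 = 875.92 → 876.
edging pick-up: 145 × 17/14 = 176.07 → 176.

Cast on 216 stitches; work 876 rows; edging pick-up 176 stitches.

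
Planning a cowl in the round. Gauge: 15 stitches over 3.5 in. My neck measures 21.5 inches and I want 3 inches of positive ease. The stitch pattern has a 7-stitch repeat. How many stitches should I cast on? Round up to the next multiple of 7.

105 stitches.

Finished = 21.5 + 3 = 24.5 inches.
15 / 3.5 = 4.286 sts/in.
24.5 × 4.286 = 105.00 sts.
Next multiple of 7: 105.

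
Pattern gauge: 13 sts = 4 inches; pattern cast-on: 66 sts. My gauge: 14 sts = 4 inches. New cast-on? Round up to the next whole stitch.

Cast on 72 stitches.

Scale factor = 14 / 13 = 1.077.
66 × 14 / 13 = 71.08 sts.
→ 72 sts.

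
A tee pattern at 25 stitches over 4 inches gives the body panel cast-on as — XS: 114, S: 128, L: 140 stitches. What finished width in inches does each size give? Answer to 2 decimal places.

XS 18.24 inches; S 20.48 inches; L 22.40 inches.

25/4 = 6.25 sts per in.
XS: 114 / 6.25 = 18.240 → 18.24 in.
S: 128 / 6.25 = 20.480 → 20.48 in.
L: 140 / 6.25 = 22.400 → 22.40 in.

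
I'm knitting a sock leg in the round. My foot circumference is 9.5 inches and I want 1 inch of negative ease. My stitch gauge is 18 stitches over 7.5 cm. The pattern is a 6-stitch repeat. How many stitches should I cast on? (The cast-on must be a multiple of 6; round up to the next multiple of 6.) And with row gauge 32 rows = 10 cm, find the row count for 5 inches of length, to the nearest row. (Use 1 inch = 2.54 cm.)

Cast on 54 stitches; work 41 rows.

Finished = 9.5 − 1 = 8.5 inches.
8.5 inches × 2.54 = 21.59 cm.
18/7.5 = 2.4 sts per cm; 21.59 × 2.4 = 51.82 sts.
Next multiple of 6 → 54.
5 inches = 12.70 cm; × 3.2 = 40.64 → 41 rows.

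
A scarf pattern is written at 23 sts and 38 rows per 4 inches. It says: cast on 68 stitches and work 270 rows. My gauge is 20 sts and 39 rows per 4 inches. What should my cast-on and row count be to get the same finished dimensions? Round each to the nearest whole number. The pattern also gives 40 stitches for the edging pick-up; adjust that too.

Stitches: 68 × 20/23 = 59.13 → 59.
Rows: 270 × 39/38 = 277.11 → 277.
edging pick-up: 40 × 20/23 = 34.78 → 35.

Cast on 59 stitches; work 277 rows; edging pick-up 35 stitches.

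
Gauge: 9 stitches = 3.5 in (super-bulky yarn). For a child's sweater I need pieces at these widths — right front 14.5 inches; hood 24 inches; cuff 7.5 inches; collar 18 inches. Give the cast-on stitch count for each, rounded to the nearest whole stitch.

right front 37; hood 62; cuff 19; collar 46.

Rate = 9/3.5 = 2.571 sts per in.
right front: 14.5 × 2.571 = 37.29 → 37.
hood: 24 × 2.571 = 61.71 → 62.
cuff: 7.5 × 2.571 = 19.29 → 19.
collar: 18 × 2.571 = 46.29 → 46.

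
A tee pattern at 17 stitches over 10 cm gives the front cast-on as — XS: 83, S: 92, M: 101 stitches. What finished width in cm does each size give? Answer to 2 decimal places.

17/10 = 1.7 sts per cm.
XS: 83 / 1.7 = 48.824 → 48.82 cm.
S: 92 / 1.7 = 54.118 → 54.12 cm.
M: 101 / 1.7 = 59.412 → 59.41 cm.

XS 48.82 cm; S 54.12 cm; M 59.41 cm.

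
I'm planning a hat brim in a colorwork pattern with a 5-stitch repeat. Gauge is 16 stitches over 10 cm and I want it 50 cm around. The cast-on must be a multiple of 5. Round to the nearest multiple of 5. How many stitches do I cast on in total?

Cast on 80 stitches.

16 / 10 = 1.6 sts per cm.
50 × 1.6 = 80.00 sts.
Nearest multiple of 5: 80.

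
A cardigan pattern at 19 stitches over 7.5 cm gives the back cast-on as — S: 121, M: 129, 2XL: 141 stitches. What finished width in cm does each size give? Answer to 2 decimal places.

19/7.5 = 2.533 sts per cm.
S: 121 / 2.533 = 47.763 → 47.76 cm.
M: 129 / 2.533 = 50.921 → 50.92 cm.
2XL: 141 / 2.533 = 55.658 → 55.66 cm.

S 47.76 cm; M 50.92 cm; 2XL 55.66 cm.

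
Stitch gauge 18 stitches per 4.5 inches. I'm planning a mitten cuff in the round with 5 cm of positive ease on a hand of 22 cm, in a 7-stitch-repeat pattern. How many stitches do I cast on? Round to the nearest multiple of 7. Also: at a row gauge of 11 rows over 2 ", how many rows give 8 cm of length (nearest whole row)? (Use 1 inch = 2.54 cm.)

Cast on 42 stitches; work 17 rows.

Finished = 22 + 5 = 27 cm.
27 cm × 1/2.54 = 10.63 inches.
18/4.5 = 4 sts per in; 10.63 × 4 = 42.52 sts.
Nearest multiple of 7 → 42.
8 cm = 3.15 inches; × 5.5 = 17.32 → 17 rows.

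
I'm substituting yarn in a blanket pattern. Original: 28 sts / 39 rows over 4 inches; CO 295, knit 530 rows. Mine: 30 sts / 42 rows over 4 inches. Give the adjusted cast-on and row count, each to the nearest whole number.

Stitches: 295 × 30/28 = 316.07 → 316.
Rows: 530 × 42/39 = 570.77 → 571.

Cast on 316 stitches; work 571 rows.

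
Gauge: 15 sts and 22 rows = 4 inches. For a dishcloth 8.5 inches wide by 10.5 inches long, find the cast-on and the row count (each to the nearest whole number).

Stitch gauge = 15/4 = 3.75 sts/in; 8.5 × 3.75 = 31.88 → 32 sts.
Row gauge = 22/4 = 5.5 rows/in; 10.5 × 5.5 = 57.75 → 58 rows.

Cast on 32 stitches and work 58 rows.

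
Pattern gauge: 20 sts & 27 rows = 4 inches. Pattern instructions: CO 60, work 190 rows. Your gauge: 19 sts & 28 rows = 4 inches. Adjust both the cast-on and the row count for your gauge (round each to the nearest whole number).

Cast on 57 stitches; work 197 rows.

Stitches: 60 × 19/20 = 57.00 → 57.
Rows: 190 × 28/27 = 197.04 → 197.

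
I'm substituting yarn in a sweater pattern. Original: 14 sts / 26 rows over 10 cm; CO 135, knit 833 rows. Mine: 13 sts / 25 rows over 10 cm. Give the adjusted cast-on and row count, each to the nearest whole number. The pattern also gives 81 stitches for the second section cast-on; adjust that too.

Stitches: 135 × 13/14 = 125.36 → 125.
Rows: 833 × 25/26 = 800.96 → 801.
second section cast-on: 81 × 13/14 = 75.21 → 75.

Cast on 125 stitches; work 801 rows; second section cast-on 75 stitches.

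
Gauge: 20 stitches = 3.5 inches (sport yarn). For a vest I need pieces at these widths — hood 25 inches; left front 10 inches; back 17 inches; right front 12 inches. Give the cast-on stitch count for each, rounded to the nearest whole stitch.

Rate = 20/3.5 = 5.714 sts per in.
hood: 25 × 5.714 = 142.86 → 143.
left front: 10 × 5.714 = 57.14 → 57.
back: 17 × 5.714 = 97.14 → 97.
right front: 12 × 5.714 = 68.57 → 69.

hood 143; left front 57; back 97; right front 69.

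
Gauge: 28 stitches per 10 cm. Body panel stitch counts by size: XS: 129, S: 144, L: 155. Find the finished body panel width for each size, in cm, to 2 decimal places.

28/10 = 2.8 sts per cm.
XS: 129 / 2.8 = 46.071 → 46.07 cm.
S: 144 / 2.8 = 51.429 → 51.43 cm.
L: 155 / 2.8 = 55.357 → 55.36 cm.

XS 46.07 cm; S 51.43 cm; L 55.36 cm.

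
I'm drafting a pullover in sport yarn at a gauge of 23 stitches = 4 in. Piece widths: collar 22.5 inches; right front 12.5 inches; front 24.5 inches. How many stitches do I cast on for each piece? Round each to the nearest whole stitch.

collar 129; right front 72; front 141.

Rate = 23/4 = 5.75 sts per in.
collar: 22.5 × 5.75 = 129.38 → 129.
right front: 12.5 × 5.75 = 71.88 → 72.
front: 24.5 × 5.75 = 140.88 → 141.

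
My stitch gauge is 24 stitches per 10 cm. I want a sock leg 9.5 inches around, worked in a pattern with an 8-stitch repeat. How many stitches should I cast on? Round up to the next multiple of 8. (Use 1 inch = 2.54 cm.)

9.5 in = 9.5 × 2.54 = 24.13 cm.
24 / 10 = 2.4 sts/cm.
24.13 × 2.4 = 57.91 sts.
→ 64.

Cast on 64 stitches.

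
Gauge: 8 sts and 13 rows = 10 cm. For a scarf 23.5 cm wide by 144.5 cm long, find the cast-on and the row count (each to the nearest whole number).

Cast on 19 stitches and work 188 rows.

Stitch gauge = 8/10 = 0.8 sts/cm; 23.5 × 0.8 = 18.80 → 19 sts.
Row gauge = 13/10 = 1.3 rows/cm; 144.5 × 1.3 = 187.85 → 188 rows.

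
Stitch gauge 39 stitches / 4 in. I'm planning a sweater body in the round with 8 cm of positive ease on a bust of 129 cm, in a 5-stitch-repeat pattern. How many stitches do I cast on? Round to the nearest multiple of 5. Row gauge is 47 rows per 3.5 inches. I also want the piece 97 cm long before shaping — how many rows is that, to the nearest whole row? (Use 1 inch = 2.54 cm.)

Cast on 525 stitches; work 513 rows.

Finished = 129 + 8 = 137 cm.
137 cm × 1/2.54 = 53.94 inches.
39/4 = 9.75 sts per in; 53.94 × 9.75 = 525.89 sts.
Nearest multiple of 5 → 525.
97 cm = 38.19 inches; × 13.429 = 512.82 → 513 rows.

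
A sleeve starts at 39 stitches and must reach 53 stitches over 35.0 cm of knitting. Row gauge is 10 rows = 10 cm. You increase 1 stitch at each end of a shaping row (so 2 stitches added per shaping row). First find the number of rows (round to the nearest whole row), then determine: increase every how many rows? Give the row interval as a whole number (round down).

Increase every 5th row.

Rows = 35.0 × 1 = 35.0 → 35 rows.
Stitches to add: 14 → 7 shaping rows (at 2 st each).
35 / 7 = 5.00 → every 5 rows.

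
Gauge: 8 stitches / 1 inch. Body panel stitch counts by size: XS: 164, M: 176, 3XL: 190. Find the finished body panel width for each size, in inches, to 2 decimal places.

XS 20.50 inches; M 22.00 inches; 3XL 23.75 inches.

8/1 = 8 sts per in.
XS: 164 / 8 = 20.500 → 20.50 in.
M: 176 / 8 = 22.000 → 22.00 in.
3XL: 190 / 8 = 23.750 → 23.75 in.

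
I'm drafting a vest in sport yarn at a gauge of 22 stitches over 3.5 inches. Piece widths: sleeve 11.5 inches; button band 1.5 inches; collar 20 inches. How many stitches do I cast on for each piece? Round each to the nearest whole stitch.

sleeve 72; button band 9; collar 126.

Rate = 22/3.5 = 6.286 sts per in.
sleeve: 11.5 × 6.286 = 72.29 → 72.
button band: 1.5 × 6.286 = 9.43 → 9.
collar: 20 × 6.286 = 125.71 → 126.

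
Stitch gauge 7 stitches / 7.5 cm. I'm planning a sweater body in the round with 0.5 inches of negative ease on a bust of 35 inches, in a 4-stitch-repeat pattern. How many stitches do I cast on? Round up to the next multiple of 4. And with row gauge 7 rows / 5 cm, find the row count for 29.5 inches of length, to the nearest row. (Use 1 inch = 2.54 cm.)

Cast on 84 stitches; work 105 rows.

Finished = 35 − 0.5 = 34.5 inches.
34.5 inches × 2.54 = 87.63 cm.
7/7.5 = 0.933 sts per cm; 87.63 × 0.933 = 81.79 sts.
Next multiple of 4 → 84.
29.5 inches = 74.93 cm; × 1.4 = 104.90 → 105 rows.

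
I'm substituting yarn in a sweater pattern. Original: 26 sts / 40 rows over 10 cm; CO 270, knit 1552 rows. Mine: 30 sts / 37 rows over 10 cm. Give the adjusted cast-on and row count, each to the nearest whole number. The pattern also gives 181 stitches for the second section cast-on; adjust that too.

Cast on 312 stitches; work 1436 rows; second section cast-on 209 stitches.

Stitches: 270 × 30/26 = 311.54 → 312.
Rows: 1552 × 37/40 = 1435.60 → 1436.
second section cast-on: 181 × 30/26 = 208.85 → 209.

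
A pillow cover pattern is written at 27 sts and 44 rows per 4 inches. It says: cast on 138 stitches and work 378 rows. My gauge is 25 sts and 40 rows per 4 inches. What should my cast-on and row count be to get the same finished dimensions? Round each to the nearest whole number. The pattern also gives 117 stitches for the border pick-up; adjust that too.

Cast on 128 stitches; work 344 rows; border pick-up 108 stitches.

Stitches: 138 × 25/27 = 127.78 → 128.
Rows: 378 × 40/44 = 343.64 → 344.
border pick-up: 117 × 25/27 = 108.33 → 108.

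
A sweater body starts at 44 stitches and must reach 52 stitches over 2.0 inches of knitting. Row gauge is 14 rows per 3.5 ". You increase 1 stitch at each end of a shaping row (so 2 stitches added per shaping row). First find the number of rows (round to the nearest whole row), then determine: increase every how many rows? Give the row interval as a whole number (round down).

Rows = 2.0 × 4 = 8.0 → 8 rows.
Stitches to add: 8 → 4 shaping rows (at 2 st each).
8 / 4 = 2.00 → every 2 rows.

Increase every 2nd row.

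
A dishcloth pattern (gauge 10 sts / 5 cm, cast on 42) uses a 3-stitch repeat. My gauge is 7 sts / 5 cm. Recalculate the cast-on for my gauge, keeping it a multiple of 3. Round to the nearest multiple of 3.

30 stitches.

42 × 7 / 10 = 29.40.
Nearest multiple of 3: 30.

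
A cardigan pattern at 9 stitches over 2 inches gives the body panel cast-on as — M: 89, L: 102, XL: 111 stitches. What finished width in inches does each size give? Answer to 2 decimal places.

M 19.78 inches; L 22.67 inches; XL 24.67 inches.

9/2 = 4.5 sts per in.
M: 89 / 4.5 = 19.778 → 19.78 in.
L: 102 / 4.5 = 22.667 → 22.67 in.
XL: 111 / 4.5 = 24.667 → 24.67 in.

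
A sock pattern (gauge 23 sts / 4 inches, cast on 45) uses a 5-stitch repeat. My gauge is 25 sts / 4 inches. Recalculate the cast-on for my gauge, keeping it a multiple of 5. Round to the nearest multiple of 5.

Cast on 50 stitches.

45 × 25 / 23 = 48.91.
Nearest multiple of 5: 50.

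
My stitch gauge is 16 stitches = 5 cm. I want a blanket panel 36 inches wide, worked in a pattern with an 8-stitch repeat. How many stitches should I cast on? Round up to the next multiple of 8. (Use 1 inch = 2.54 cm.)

Cast on 296 stitches.

36 in = 36 × 2.54 = 91.44 cm.
16 / 5 = 3.2 sts/cm.
91.44 × 3.2 = 292.61 sts.
→ 296.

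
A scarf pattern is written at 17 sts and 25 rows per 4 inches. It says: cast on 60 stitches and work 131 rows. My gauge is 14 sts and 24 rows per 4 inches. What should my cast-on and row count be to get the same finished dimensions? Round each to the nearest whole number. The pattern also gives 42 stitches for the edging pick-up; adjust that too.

Cast on 49 stitches; work 126 rows; edging pick-up 35 stitches.

Stitches: 60 × 14/17 = 49.41 → 49.
Rows: 131 × 24/25 = 125.76 → 126.
edging pick-up: 42 × 14/17 = 34.59 → 35.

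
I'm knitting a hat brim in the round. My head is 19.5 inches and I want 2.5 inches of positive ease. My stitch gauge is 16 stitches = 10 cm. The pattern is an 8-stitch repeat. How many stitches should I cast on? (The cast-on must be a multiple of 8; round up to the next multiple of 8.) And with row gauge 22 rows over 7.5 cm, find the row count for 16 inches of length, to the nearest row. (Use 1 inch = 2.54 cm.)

Cast on 96 stitches; work 119 rows.

Finished = 19.5 + 2.5 = 22 inches.
22 inches × 2.54 = 55.88 cm.
16/10 = 1.6 sts per cm; 55.88 × 1.6 = 89.41 sts.
Next multiple of 8 → 96.
16 inches = 40.64 cm; × 2.933 = 119.21 → 119 rows.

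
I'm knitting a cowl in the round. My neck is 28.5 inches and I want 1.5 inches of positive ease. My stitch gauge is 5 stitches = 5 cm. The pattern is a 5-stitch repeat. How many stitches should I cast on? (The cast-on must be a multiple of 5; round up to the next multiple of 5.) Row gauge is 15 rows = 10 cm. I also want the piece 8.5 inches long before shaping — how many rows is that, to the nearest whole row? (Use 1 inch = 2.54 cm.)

Cast on 80 stitches; work 32 rows.

Finished = 28.5 + 1.5 = 30 inches.
30 inches × 2.54 = 76.20 cm.
5/5 = 1 sts per cm; 76.20 × 1 = 76.20 sts.
Next multiple of 5 → 80.
8.5 inches = 21.59 cm; × 1.5 = 32.38 → 32 rows.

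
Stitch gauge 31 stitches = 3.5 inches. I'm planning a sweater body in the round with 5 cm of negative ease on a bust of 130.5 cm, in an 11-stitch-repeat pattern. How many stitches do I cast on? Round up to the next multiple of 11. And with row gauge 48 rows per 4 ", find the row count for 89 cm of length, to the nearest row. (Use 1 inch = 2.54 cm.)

Finished = 130.5 − 5 = 125.5 cm.
125.5 cm × 1/2.54 = 49.41 inches.
31/3.5 = 8.857 sts per in; 49.41 × 8.857 = 437.63 sts.
Next multiple of 11 → 440.
89 cm = 35.04 inches; × 12 = 420.47 → 420 rows.

Cast on 440 stitches; work 420 rows.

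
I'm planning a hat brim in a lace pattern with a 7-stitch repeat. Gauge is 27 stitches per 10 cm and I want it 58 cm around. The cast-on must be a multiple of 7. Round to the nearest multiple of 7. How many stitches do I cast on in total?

27 / 10 = 2.7 sts per cm.
58 × 2.7 = 156.60 sts.
Nearest multiple of 7: 154.

154 stitches.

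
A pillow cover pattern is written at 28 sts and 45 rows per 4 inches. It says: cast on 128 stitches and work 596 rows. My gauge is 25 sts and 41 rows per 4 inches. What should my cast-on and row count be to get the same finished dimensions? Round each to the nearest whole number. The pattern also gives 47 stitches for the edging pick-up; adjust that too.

Stitches: 128 × 25/28 = 114.29 → 114.
Rows: 596 × 41/45 = 543.02 → 543.
edging pick-up: 47 × 25/28 = 41.96 → 42.

Cast on 114 stitches; work 543 rows; edging pick-up 42 stitches.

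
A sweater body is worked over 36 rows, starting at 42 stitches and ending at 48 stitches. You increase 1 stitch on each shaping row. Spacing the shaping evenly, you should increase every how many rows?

Increase every 6th row.

Stitches to add: |48 − 42| = 6.
Shaping rows needed: 6 / 1 = 6.
36 rows / 6 = every 6 rows.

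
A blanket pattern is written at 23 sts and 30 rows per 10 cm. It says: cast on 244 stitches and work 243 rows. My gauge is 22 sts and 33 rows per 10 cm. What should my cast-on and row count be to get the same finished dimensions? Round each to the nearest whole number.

Cast on 233 stitches; work 267 rows.

Stitches: 244 × 22/23 = 233.39 → 233.
Rows: 243 × 33/30 = 267.30 → 267.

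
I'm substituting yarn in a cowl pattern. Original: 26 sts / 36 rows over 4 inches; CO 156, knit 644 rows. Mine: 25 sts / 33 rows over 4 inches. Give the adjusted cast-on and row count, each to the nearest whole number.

Cast on 150 stitches; work 590 rows.

Stitches: 156 × 25/26 = 150.00 → 150.
Rows: 644 × 33/36 = 590.33 → 590.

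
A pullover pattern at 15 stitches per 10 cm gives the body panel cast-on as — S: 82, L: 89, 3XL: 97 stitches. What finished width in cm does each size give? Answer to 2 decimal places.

15/10 = 1.5 sts per cm.
S: 82 / 1.5 = 54.667 → 54.67 cm.
L: 89 / 1.5 = 59.333 → 59.33 cm.
3XL: 97 / 1.5 = 64.667 → 64.67 cm.

S 54.67 cm; L 59.33 cm; 3XL 64.67 cm.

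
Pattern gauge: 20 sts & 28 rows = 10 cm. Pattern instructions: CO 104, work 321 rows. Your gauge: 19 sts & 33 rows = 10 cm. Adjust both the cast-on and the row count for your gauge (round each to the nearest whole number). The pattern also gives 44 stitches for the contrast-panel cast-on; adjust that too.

Cast on 99 stitches; work 378 rows; contrast-panel cast-on 42 stitches.

Stitches: 104 × 19/20 = 98.80 → 99.
Rows: 321 × 33/28 = 378.32 → 378.
contrast-panel cast-on: 44 × 19/20 = 41.80 → 42.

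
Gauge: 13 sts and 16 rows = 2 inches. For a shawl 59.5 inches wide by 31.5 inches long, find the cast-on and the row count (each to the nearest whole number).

Stitch gauge = 13/2 = 6.5 sts/in; 59.5 × 6.5 = 386.75 → 387 sts.
Row gauge = 16/2 = 8 rows/in; 31.5 × 8 = 252.00 → 252 rows.

Cast on 387 stitches and work 252 rows.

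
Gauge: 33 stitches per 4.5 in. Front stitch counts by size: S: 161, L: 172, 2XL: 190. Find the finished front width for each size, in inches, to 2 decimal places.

33/4.5 = 7.333 sts per in.
S: 161 / 7.333 = 21.955 → 21.95 in.
L: 172 / 7.333 = 23.455 → 23.45 in.
2XL: 190 / 7.333 = 25.909 → 25.91 in.

S 21.95 inches; L 23.45 inches; 2XL 25.91 inches.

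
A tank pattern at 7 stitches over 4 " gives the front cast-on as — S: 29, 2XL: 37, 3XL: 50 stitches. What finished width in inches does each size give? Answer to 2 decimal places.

7/4 = 1.75 sts per in.
S: 29 / 1.75 = 16.571 → 16.57 in.
2XL: 37 / 1.75 = 21.143 → 21.14 in.
3XL: 50 / 1.75 = 28.571 → 28.57 in.

S 16.57 inches; 2XL 21.14 inches; 3XL 28.57 inches.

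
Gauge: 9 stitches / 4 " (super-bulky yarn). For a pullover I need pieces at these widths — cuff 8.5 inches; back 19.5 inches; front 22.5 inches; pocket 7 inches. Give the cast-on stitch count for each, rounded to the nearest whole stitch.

cuff 19; back 44; front 51; pocket 16.

Rate = 9/4 = 2.25 sts per in.
cuff: 8.5 × 2.25 = 19.12 → 19.
back: 19.5 × 2.25 = 43.88 → 44.
front: 22.5 × 2.25 = 50.62 → 51.
pocket: 7 × 2.25 = 15.75 → 16.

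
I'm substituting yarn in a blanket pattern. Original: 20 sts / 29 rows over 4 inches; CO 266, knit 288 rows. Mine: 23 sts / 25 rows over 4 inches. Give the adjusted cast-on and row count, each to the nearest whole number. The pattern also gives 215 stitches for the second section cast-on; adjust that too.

Cast on 306 stitches; work 248 rows; second section cast-on 247 stitches.

Stitches: 266 × 23/20 = 305.90 → 306.
Rows: 288 × 25/29 = 248.28 → 248.
second section cast-on: 215 × 23/20 = 247.25 → 247.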